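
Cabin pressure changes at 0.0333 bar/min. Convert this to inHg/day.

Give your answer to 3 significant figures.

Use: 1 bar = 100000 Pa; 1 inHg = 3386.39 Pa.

1420 inHg/day

0.0333 bar/min × 100000 Pa/bar ÷ 60 s/min = 55.5 Pa/s
55.5 Pa/s ÷ 3386.39 Pa/inHg × 86400 s/day = 1416.02 inHg/day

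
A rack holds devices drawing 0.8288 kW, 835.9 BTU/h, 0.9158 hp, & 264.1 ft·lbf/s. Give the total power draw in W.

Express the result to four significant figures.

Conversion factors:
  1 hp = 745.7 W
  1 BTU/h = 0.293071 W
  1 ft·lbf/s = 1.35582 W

0.8288 kW × 1000 → 828.8 W
835.9 BTU/h × 0.293071 → 244.978 W
0.9158 hp × 745.7 → 682.912 W
264.1 ft·lbf/s × 1.35582 → 358.072 W
Combined: 828.8 + 244.978 + 682.912 + 358.072 = 2114.76 W

2115 W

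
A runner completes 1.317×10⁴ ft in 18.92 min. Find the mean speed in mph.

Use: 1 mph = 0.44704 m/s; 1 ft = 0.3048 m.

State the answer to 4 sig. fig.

7.910 mph

1.317×10⁴ ft × 0.3048 → 4014.22 m
18.92 min × 60 → 1135.2 s
v = d / t = 4014.22 m / 1135.2 s = 3.53613 m/s
3.53613 m/s ÷ (0.44704 m/s/mph) = 7.9101 mph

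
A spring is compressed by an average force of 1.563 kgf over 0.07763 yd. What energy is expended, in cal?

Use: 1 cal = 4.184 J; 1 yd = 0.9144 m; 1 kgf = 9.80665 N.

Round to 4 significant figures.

0.2600 cal

1.563 kgf × 9.80665 → 15.3278 N
0.07763 yd × 0.9144 → 0.0709849 m
W = F × d = 15.3278 N × 0.0709849 m = 1.08804 J
1.08804 J ÷ (4.184 J/cal) = 0.260048 cal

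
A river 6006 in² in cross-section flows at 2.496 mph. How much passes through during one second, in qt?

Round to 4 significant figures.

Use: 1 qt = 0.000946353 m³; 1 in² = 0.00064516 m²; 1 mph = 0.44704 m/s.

2.496 mph × 0.44704 = 1.11581 m/s
6006 in² × 0.00064516 = 3.87483 m²
V = v × A × t = 1.11581 m/s × 3.87483 m² × 1 s = 4.32357 m³
4.32357 m³ ÷ (0.000946353 m³/qt) = 4568.67 qt

4569 qt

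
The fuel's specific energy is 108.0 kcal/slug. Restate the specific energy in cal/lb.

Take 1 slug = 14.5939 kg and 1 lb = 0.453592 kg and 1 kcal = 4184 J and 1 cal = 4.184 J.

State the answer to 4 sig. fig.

3357 cal/lb

108.0 kcal/slug × 4184 J/kcal ÷ 14.5939 kg/slug = 30963.1 J/kg
30963.1 J/kg ÷ 4.184 J/cal × 0.453592 kg/lb = 3356.74 cal/lb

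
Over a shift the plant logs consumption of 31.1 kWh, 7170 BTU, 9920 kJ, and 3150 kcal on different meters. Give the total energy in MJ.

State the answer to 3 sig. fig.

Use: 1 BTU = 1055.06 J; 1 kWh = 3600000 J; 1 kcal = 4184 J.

31.1 kWh × 3600000 = 1.1196×10⁸ J
7170 BTU × 1055.06 = 7.56478×10⁶ J
9920 kJ × 1000 = 9.92×10⁶ J
3150 kcal × 4184 = 1.31796×10⁷ J
Sum: 1.1196×10⁸ + 7.56478×10⁶ + 9.92×10⁶ + 1.31796×10⁷ = 1.42624×10⁸ J
In MJ: 1.42624×10⁸ / 1000000 = 142.624 MJ

143 MJ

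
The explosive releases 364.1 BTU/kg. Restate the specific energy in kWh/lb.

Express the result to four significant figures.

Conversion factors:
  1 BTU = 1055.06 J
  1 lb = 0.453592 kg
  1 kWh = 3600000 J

364.1 BTU/kg × 1055.06 J/BTU = 384147 J/kg
384147 J/kg ÷ 3600000 J/kWh × 0.453592 kg/lb = 0.0484017 kWh/lb

0.04840 kWh/lb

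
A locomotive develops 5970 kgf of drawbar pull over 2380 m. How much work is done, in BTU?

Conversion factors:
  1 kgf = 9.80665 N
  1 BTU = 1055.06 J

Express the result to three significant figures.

5970 kgf × 9.80665 → 58545.7 N
W = F × d = 58545.7 N × 2380 m = 1.39339×10⁸ J
1.39339×10⁸ J ÷ (1055.06 J/BTU) = 132067 BTU

1.32×10⁵ BTU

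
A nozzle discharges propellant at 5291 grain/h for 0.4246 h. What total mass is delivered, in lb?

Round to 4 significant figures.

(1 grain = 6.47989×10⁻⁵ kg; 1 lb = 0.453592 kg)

0.3209 lb

5291 grain/h → 9.52364×10⁻⁵ kg/s
0.4246 h → 1528.56 s
m = ṁ × t = 9.52364×10⁻⁵ × 1528.56 = 0.145575 kg
In lb: 0.145575 / 0.453592 = 0.320938 lb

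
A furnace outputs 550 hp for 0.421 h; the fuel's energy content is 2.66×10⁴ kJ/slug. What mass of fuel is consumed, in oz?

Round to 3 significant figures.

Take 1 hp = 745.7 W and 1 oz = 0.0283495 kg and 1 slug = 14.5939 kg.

1.20×10⁴ oz

550 hp → 410135 W
0.421 h → 1515.6 s
E = P × t = 410135 × 1515.6 = 6.21601×10⁸ J
2.66×10⁴ kJ/slug → 1.82268×10⁶ J/kg
m = E / e_s = 6.21601×10⁸ / 1.82268×10⁶ = 341.037 kg
In oz: 341.037 / 0.0283495 = 12029.7 oz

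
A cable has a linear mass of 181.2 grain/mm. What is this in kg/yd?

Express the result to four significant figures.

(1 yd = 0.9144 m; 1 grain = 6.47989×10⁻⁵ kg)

10.74 kg/yd

181.2 grain/mm × 6.47989×10⁻⁵ kg/grain ÷ 0.001 m/mm = 11.7416 kg/m
11.7416 kg/m × 0.9144 m/yd = 10.7365 kg/yd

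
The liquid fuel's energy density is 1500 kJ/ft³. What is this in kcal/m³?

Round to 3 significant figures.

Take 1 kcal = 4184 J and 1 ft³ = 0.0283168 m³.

1.27×10⁴ kcal/m³

1500 kJ/ft³ × 1000 J/kJ ÷ 0.0283168 m³/ft³ = 5.29721×10⁷ J/m³
5.29721×10⁷ J/m³ ÷ 4184 J/kcal = 12660.6 kcal/m³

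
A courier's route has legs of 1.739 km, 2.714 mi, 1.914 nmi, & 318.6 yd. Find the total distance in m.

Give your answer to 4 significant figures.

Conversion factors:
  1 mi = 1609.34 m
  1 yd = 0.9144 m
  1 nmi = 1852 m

9943 m

1.739 km × 1000 = 1739 m
2.714 mi × 1609.34 = 4367.75 m
1.914 nmi × 1852 = 3544.73 m
318.6 yd × 0.9144 = 291.328 m
Combined: 1739 + 4367.75 + 3544.73 + 291.328 = 9942.81 m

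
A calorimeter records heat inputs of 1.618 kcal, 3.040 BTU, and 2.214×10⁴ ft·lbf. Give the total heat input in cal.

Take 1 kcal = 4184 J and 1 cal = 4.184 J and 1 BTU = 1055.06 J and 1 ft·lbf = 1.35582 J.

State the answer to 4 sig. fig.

1.618 kcal × 4184 = 6769.71 J
3.040 BTU × 1055.06 = 3207.38 J
2.214×10⁴ ft·lbf × 1.35582 = 30017.9 J
Sum: 6769.71 + 3207.38 + 30017.9 = 39995 J
In cal: 39995 / 4.184 = 9559.03 cal

9559 cal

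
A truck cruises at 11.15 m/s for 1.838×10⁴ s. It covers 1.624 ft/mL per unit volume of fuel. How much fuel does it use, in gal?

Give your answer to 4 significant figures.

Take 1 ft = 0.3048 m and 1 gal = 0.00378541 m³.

d = v × t = 11.15 × 18380 = 204937 m
1.624 ft/mL → 494995 m/m³
V = d / (distance per unit fuel) = 204937 / 494995 = 0.414018 m³
In gal: 0.414018 / 0.00378541 = 109.372 gal

109.4 gal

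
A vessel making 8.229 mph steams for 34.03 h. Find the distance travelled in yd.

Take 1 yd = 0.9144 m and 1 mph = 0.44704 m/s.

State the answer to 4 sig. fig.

8.229 mph × 0.44704 → 3.67869 m/s
34.03 h × 3600 → 122508 s
d = v × t = 3.67869 m/s × 122508 s = 450669 m
450669 m ÷ (0.9144 m/yd) = 492858 yd

4.929×10⁵ yd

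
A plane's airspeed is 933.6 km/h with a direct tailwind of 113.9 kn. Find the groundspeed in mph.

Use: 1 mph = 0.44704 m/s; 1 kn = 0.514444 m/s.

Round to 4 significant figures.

933.6 km/h × (1/3.6) = 259.333 m/s
113.9 kn × 0.514444 = 58.5952 m/s
Total: 259.333 + 58.5952 = 317.928 m/s
In mph: 317.928 / 0.44704 = 711.185 mph

711.2 mph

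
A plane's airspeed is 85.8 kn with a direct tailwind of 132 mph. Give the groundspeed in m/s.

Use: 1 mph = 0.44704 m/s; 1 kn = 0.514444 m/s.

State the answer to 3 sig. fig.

85.8 kn × 0.514444 = 44.1393 m/s
132 mph × 0.44704 = 59.0093 m/s
Combined: 44.1393 + 59.0093 = 103.149 m/s

103 m/s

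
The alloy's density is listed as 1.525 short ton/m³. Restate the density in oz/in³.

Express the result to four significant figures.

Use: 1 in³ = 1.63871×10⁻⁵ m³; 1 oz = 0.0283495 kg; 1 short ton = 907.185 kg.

0.7997 oz/in³

1.525 short ton/m³ × 907.185 kg/short ton = 1383.46 kg/m³
1383.46 kg/m³ ÷ 0.0283495 kg/oz × 1.63871×10⁻⁵ m³/in³ = 0.799693 oz/in³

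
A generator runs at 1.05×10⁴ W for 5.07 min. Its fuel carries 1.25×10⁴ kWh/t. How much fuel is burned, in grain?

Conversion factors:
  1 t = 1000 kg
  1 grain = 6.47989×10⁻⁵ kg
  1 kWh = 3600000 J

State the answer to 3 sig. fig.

1100 grain

5.07 min → 304.2 s
E = P × t = 10500 × 304.2 = 3.1941×10⁶ J
1.25×10⁴ kWh/t → 4.5×10⁷ J/kg
m = E / e_s = 3.1941×10⁶ / 4.5×10⁷ = 0.07098 kg
In grain: 0.07098 / 6.47989×10⁻⁵ = 1095.39 grain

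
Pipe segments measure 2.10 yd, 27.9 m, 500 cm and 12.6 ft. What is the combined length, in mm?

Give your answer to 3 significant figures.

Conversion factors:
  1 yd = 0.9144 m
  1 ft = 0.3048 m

2.10 yd × 0.9144 → 1.92024 m
27.9 m (already m)
500 cm × 0.01 → 5 m
12.6 ft × 0.3048 → 3.84048 m
Total: 1.92024 + 27.9 + 5 + 3.84048 = 38.6607 m
In mm: 38.6607 / 0.001 = 38660.7 mm

3.87×10⁴ mm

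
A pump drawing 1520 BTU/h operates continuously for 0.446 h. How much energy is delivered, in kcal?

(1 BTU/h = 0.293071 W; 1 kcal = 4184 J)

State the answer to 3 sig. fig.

171 kcal

1520 BTU/h × 0.293071 = 445.468 W
0.446 h × 3600 = 1605.6 s
E = P × t = 445.468 W × 1605.6 s = 715243 J
715243 J ÷ (4184 J/kcal) = 170.947 kcal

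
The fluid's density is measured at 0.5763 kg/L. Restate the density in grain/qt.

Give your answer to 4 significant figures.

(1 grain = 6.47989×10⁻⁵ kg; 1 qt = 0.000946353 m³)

8417 grain/qt

0.5763 kg/L ÷ 0.001 m³/L = 576.3 kg/m³
576.3 kg/m³ ÷ 6.47989×10⁻⁵ kg/grain × 0.000946353 m³/qt = 8416.55 grain/qt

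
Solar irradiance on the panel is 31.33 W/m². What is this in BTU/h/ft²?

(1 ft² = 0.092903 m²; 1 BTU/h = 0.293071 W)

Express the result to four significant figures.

9.932 BTU/h/ft²

31.33 W/m² is already 31.33 W/m²
31.33 W/m² ÷ 0.293071 W/BTU/h × 0.092903 m²/ft² = 9.93156 BTU/h/ft²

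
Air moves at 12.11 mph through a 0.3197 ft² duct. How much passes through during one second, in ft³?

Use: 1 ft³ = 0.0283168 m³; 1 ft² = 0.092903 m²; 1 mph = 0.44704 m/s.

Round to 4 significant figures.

5.678 ft³

12.11 mph × 0.44704 = 5.41365 m/s
0.3197 ft² × 0.092903 = 0.0297011 m²
V = v × A × t = 5.41365 m/s × 0.0297011 m² × 1 s = 0.160791 m³
0.160791 m³ ÷ (0.0283168 m³/ft³) = 5.67829 ft³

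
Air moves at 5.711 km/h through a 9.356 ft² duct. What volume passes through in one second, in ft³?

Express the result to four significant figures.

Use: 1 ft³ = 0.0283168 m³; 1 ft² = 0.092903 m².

5.711 km/h × (1/3.6) = 1.58639 m/s
9.356 ft² × 0.092903 = 0.8692 m²
V = v × A × t = 1.58639 m/s × 0.8692 m² × 1 s = 1.37889 m³
1.37889 m³ ÷ (0.0283168 m³/ft³) = 48.6951 ft³

48.70 ft³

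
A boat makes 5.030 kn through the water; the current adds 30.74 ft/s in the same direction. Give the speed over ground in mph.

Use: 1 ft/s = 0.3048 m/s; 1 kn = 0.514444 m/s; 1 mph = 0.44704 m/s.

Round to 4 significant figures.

5.030 kn × 0.514444 = 2.58765 m/s
30.74 ft/s × 0.3048 = 9.36955 m/s
Sum: 2.58765 + 9.36955 = 11.9572 m/s
In mph: 11.9572 / 0.44704 = 26.7475 mph

26.75 mph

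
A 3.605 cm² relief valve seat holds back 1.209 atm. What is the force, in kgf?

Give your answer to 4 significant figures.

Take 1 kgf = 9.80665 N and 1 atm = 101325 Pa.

4.503 kgf

1.209 atm × 101325 = 122502 Pa
3.605 cm² × 0.0001 = 3.605×10⁻⁴ m²
F = P × A = 122502 Pa × 3.605×10⁻⁴ m² = 44.162 N
44.162 N ÷ (9.80665 N/kgf) = 4.50327 kgf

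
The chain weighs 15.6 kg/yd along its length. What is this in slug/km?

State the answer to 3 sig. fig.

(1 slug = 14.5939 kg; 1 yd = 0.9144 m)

15.6 kg/yd ÷ 0.9144 m/yd = 17.0604 kg/m
17.0604 kg/m ÷ 14.5939 kg/slug × 1000 m/km = 1169.01 slug/km

1170 slug/km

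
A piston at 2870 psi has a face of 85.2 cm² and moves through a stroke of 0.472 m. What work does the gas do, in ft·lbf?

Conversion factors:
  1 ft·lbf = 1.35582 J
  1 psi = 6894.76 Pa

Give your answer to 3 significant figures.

5.87×10⁴ ft·lbf

2870 psi → 1.9788×10⁷ Pa
85.2 cm² → 0.00852 m²
F = P × A = 1.9788×10⁷ × 0.00852 = 168594 N
W = F × d = 168594 × 0.472 = 79576.4 J
In ft·lbf: 79576.4 / 1.35582 = 58692.5 ft·lbf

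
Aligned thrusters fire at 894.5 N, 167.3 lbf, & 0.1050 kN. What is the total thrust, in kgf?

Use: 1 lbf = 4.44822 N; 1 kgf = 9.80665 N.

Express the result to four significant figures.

177.8 kgf

894.5 N (already N)
167.3 lbf × 4.44822 = 744.187 N
0.1050 kN × 1000 = 105 N
Sum: 894.5 + 744.187 + 105 = 1743.69 N
In kgf: 1743.69 / 9.80665 = 177.807 kgf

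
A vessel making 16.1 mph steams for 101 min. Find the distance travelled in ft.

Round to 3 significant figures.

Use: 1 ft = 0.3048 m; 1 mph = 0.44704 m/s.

16.1 mph × 0.44704 = 7.19734 m/s
101 min × 60 = 6060 s
d = v × t = 7.19734 m/s × 6060 s = 43615.9 m
43615.9 m ÷ (0.3048 m/ft) = 143097 ft

1.43×10⁵ ft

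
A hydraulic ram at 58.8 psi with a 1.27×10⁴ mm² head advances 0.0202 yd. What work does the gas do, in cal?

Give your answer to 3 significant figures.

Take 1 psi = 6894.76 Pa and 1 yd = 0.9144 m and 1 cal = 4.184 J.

58.8 psi → 405412 Pa
1.27×10⁴ mm² → 0.0127 m²
F = P × A = 405412 × 0.0127 = 5148.73 N
0.0202 yd → 0.0184709 m
W = F × d = 5148.73 × 0.0184709 = 95.1017 J
In cal: 95.1017 / 4.184 = 22.7299 cal

22.7 cal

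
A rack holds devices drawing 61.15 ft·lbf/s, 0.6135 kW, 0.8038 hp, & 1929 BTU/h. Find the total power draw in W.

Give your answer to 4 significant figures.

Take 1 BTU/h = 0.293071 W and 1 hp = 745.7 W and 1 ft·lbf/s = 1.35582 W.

1861 W

61.15 ft·lbf/s × 1.35582 → 82.9084 W
0.6135 kW × 1000 → 613.5 W
0.8038 hp × 745.7 → 599.394 W
1929 BTU/h × 0.293071 → 565.334 W
Combined: 82.9084 + 613.5 + 599.394 + 565.334 = 1861.14 W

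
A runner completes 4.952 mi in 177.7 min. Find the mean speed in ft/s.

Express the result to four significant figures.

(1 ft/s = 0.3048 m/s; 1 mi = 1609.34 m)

2.452 ft/s

4.952 mi × 1609.34 → 7969.45 m
177.7 min × 60 → 10662 s
v = d / t = 7969.45 m / 10662 s = 0.747463 m/s
0.747463 m/s ÷ (0.3048 m/s/ft/s) = 2.45231 ft/s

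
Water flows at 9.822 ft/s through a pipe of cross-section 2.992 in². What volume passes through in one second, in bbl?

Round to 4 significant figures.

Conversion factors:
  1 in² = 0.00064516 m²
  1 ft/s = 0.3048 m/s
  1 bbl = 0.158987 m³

9.822 ft/s × 0.3048 → 2.99375 m/s
2.992 in² × 0.00064516 → 0.00193032 m²
V = v × A × t = 2.99375 m/s × 0.00193032 m² × 1 s = 0.0057789 m³
0.0057789 m³ ÷ (0.158987 m³/bbl) = 0.0363483 bbl

0.03635 bbl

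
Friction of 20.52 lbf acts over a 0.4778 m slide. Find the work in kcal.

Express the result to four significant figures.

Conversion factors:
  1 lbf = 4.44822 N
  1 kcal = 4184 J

20.52 lbf × 4.44822 = 91.2775 N
W = F × d = 91.2775 N × 0.4778 m = 43.6124 J
43.6124 J ÷ (4184 J/kcal) = 0.0104236 kcal

0.01042 kcal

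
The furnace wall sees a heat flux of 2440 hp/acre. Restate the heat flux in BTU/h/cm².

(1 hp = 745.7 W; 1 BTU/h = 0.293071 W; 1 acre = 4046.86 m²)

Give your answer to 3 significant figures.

2440 hp/acre × 745.7 W/hp ÷ 4046.86 m²/acre = 449.61 W/m²
449.61 W/m² ÷ 0.293071 W/BTU/h × 0.0001 m²/cm² = 0.153413 BTU/h/cm²

0.153 BTU/h/cm²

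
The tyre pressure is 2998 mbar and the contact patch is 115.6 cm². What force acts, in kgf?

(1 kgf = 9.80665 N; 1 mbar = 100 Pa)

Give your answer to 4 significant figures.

353.4 kgf

2998 mbar × 100 → 299800 Pa
115.6 cm² × 0.0001 → 0.01156 m²
F = P × A = 299800 Pa × 0.01156 m² = 3465.69 N
3465.69 N ÷ (9.80665 N/kgf) = 353.402 kgf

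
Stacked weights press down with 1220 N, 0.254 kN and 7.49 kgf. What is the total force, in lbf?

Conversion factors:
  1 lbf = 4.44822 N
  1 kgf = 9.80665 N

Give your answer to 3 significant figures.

1220 N (already N)
0.254 kN × 1000 = 254 N
7.49 kgf × 9.80665 = 73.4518 N
Total: 1220 + 254 + 73.4518 = 1547.45 N
In lbf: 1547.45 / 4.44822 = 347.881 lbf

348 lbf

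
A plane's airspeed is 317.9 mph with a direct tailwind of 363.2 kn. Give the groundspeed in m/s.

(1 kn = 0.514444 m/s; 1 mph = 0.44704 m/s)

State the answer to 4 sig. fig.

329.0 m/s

317.9 mph × 0.44704 = 142.114 m/s
363.2 kn × 0.514444 = 186.846 m/s
Combined: 142.114 + 186.846 = 328.96 m/s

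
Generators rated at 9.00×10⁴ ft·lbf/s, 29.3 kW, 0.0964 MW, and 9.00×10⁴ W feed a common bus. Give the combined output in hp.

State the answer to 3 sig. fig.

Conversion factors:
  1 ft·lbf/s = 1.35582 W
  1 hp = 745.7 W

453 hp

9.00×10⁴ ft·lbf/s × 1.35582 = 122024 W
29.3 kW × 1000 = 29300 W
0.0964 MW × 1000000 = 96400 W
9.00×10⁴ W (already W)
Combined: 122024 + 29300 + 96400 + 90000 = 337724 W
In hp: 337724 / 745.7 = 452.895 hp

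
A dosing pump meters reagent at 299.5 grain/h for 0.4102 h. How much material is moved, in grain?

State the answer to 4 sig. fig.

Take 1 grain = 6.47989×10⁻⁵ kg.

299.5 grain/h → 5.39091×10⁻⁶ kg/s
0.4102 h → 1476.72 s
m = ṁ × t = 5.39091×10⁻⁶ × 1476.72 = 0.00796086 kg
In grain: 0.00796086 / 6.47989×10⁻⁵ = 122.855 grain

122.9 grain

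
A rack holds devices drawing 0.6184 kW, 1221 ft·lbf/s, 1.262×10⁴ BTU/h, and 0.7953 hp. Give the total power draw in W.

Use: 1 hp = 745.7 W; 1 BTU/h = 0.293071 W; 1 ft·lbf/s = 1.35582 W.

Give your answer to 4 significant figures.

6565 W

0.6184 kW × 1000 = 618.4 W
1221 ft·lbf/s × 1.35582 = 1655.46 W
1.262×10⁴ BTU/h × 0.293071 = 3698.56 W
0.7953 hp × 745.7 = 593.055 W
Total: 618.4 + 1655.46 + 3698.56 + 593.055 = 6565.48 W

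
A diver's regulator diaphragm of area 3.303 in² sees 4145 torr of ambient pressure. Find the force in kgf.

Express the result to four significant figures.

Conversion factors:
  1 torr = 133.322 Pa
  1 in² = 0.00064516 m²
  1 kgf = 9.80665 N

120.1 kgf

4145 torr × 133.322 = 552620 Pa
3.303 in² × 0.00064516 = 0.00213096 m²
F = P × A = 552620 Pa × 0.00213096 m² = 1177.61 N
1177.61 N ÷ (9.80665 N/kgf) = 120.083 kgf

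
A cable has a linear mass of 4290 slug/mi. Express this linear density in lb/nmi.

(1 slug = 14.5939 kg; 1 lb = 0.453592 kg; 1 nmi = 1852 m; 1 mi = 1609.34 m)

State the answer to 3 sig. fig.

4290 slug/mi × 14.5939 kg/slug ÷ 1609.34 m/mi = 38.9028 kg/m
38.9028 kg/m ÷ 0.453592 kg/lb × 1852 m/nmi = 158839 lb/nmi

1.59×10⁵ lb/nmi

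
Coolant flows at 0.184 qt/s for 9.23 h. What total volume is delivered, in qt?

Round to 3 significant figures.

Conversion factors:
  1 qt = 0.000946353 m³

6110 qt

0.184 qt/s → 1.74129×10⁻⁴ m³/s
9.23 h → 33228 s
V = Q × t = 1.74129×10⁻⁴ × 33228 = 5.78596 m³
In qt: 5.78596 / 0.000946353 = 6113.96 qt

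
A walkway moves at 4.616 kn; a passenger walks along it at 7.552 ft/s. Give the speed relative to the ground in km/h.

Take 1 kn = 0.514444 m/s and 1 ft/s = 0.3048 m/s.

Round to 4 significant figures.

4.616 kn × 0.514444 → 2.37467 m/s
7.552 ft/s × 0.3048 → 2.30185 m/s
Sum: 2.37467 + 2.30185 = 4.67652 m/s
In km/h: 4.67652 / (1/3.6) = 16.8355 km/h

16.84 km/h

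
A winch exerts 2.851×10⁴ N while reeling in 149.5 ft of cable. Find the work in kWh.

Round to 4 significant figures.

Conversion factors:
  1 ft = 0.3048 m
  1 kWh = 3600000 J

0.3609 kWh

149.5 ft × 0.3048 = 45.5676 m
W = F × d = 28510 N × 45.5676 m = 1.29913×10⁶ J
1.29913×10⁶ J ÷ (3600000 J/kWh) = 0.360869 kWh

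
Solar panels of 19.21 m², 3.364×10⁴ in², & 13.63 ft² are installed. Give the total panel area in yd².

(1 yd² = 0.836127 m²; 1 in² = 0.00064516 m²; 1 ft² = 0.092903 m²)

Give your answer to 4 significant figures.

50.45 yd²

19.21 m² (already m²)
3.364×10⁴ in² × 0.00064516 → 21.7032 m²
13.63 ft² × 0.092903 → 1.26627 m²
Sum: 19.21 + 21.7032 + 1.26627 = 42.1795 m²
In yd²: 42.1795 / 0.836127 = 50.4463 yd²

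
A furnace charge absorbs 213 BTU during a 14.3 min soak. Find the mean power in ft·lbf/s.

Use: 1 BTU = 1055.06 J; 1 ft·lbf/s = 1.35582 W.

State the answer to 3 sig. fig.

193 ft·lbf/s

213 BTU × 1055.06 → 224728 J
14.3 min × 60 → 858 s
P = E / t = 224728 J / 858 s = 261.921 W
261.921 W ÷ (1.35582 W/ft·lbf/s) = 193.183 ft·lbf/s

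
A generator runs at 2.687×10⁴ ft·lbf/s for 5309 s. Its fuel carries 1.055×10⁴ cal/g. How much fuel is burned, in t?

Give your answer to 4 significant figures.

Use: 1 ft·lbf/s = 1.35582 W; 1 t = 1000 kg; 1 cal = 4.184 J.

2.687×10⁴ ft·lbf/s → 36430.9 W
E = P × t = 36430.9 × 5309 = 1.93412×10⁸ J
1.055×10⁴ cal/g → 4.41412×10⁷ J/kg
m = E / e_s = 1.93412×10⁸ / 4.41412×10⁷ = 4.38167 kg
In t: 4.38167 / 1000 = 0.00438167 t

0.004382 t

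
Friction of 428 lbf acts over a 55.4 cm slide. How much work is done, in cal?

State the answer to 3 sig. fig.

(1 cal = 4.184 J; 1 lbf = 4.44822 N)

252 cal

428 lbf × 4.44822 = 1903.84 N
55.4 cm × 0.01 = 0.554 m
W = F × d = 1903.84 N × 0.554 m = 1054.73 J
1054.73 J ÷ (4.184 J/cal) = 252.087 cal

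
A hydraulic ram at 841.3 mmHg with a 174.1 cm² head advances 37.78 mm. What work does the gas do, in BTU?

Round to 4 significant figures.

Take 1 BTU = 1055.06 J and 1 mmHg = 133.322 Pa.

0.06993 BTU

841.3 mmHg → 112164 Pa
174.1 cm² → 0.01741 m²
F = P × A = 112164 × 0.01741 = 1952.78 N
37.78 mm → 0.03778 m
W = F × d = 1952.78 × 0.03778 = 73.776 J
In BTU: 73.776 / 1055.06 = 0.0699259 BTU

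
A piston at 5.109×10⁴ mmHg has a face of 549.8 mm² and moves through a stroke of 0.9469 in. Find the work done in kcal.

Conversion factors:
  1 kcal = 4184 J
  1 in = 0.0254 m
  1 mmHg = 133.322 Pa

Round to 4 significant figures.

5.109×10⁴ mmHg → 6.81142×10⁶ Pa
549.8 mm² → 5.498×10⁻⁴ m²
F = P × A = 6.81142×10⁶ × 5.498×10⁻⁴ = 3744.92 N
0.9469 in → 0.0240513 m
W = F × d = 3744.92 × 0.0240513 = 90.0702 J
In kcal: 90.0702 / 4184 = 0.0215273 kcal

0.02153 kcal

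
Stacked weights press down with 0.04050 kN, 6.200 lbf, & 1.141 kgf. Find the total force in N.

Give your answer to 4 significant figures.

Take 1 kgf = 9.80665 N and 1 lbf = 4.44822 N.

79.27 N

0.04050 kN × 1000 = 40.5 N
6.200 lbf × 4.44822 = 27.579 N
1.141 kgf × 9.80665 = 11.1894 N
Sum: 40.5 + 27.579 + 11.1894 = 79.2684 N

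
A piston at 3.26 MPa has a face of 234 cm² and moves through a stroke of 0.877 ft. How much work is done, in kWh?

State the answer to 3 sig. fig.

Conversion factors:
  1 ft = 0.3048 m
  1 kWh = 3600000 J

0.00566 kWh

3.26 MPa → 3.26×10⁶ Pa
234 cm² → 0.0234 m²
F = P × A = 3.26×10⁶ × 0.0234 = 76284 N
0.877 ft → 0.26731 m
W = F × d = 76284 × 0.26731 = 20391.5 J
In kWh: 20391.5 / 3600000 = 0.00566431 kWh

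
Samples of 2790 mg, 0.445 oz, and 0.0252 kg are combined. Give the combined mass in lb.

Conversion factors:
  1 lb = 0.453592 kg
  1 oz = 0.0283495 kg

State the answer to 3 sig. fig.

2790 mg × 10⁻⁶ = 0.00279 kg
0.445 oz × 0.0283495 = 0.0126155 kg
0.0252 kg (already kg)
Total: 0.00279 + 0.0126155 + 0.0252 = 0.0406055 kg
In lb: 0.0406055 / 0.453592 = 0.0895199 lb

0.0895 lb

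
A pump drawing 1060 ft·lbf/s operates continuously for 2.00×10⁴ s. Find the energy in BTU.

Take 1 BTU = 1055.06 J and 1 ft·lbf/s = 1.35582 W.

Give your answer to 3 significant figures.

2.72×10⁴ BTU

1060 ft·lbf/s × 1.35582 → 1437.17 W
E = P × t = 1437.17 W × 20000 s = 2.87434×10⁷ J
2.87434×10⁷ J ÷ (1055.06 J/BTU) = 27243.4 BTU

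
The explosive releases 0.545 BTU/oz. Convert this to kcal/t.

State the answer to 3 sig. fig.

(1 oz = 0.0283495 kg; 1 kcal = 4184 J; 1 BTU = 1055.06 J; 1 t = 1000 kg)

4850 kcal/t

0.545 BTU/oz × 1055.06 J/BTU ÷ 0.0283495 kg/oz = 20282.8 J/kg
20282.8 J/kg ÷ 4184 J/kcal × 1000 kg/t = 4847.71 kcal/t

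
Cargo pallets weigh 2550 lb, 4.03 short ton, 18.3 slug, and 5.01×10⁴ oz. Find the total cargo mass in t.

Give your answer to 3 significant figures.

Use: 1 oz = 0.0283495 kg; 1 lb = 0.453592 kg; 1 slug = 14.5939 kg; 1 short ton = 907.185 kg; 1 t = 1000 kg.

6.50 t

2550 lb × 0.453592 → 1156.66 kg
4.03 short ton × 907.185 → 3655.96 kg
18.3 slug × 14.5939 → 267.068 kg
5.01×10⁴ oz × 0.0283495 → 1420.31 kg
Sum: 1156.66 + 3655.96 + 267.068 + 1420.31 = 6500 kg
In t: 6500 / 1000 = 6.5 t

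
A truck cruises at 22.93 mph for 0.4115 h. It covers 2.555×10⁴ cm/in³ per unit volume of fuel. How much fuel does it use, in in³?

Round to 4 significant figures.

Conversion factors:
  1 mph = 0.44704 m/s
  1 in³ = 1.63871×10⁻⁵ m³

22.93 mph → 10.2506 m/s
0.4115 h → 1481.4 s
d = v × t = 10.2506 × 1481.4 = 15185.2 m
2.555×10⁴ cm/in³ → 1.55915×10⁷ m/m³
V = d / (distance per unit fuel) = 15185.2 / 1.55915×10⁷ = 9.73941×10⁻⁴ m³
In in³: 9.73941×10⁻⁴ / 1.63871×10⁻⁵ = 59.4334 in³

59.43 in³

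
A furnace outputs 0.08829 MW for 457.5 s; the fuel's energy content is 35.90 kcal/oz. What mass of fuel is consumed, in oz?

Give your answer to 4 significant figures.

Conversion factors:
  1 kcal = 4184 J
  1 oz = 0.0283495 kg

0.08829 MW → 88290 W
E = P × t = 88290 × 457.5 = 4.03927×10⁷ J
35.90 kcal/oz → 5.29835×10⁶ J/kg
m = E / e_s = 4.03927×10⁷ / 5.29835×10⁶ = 7.62364 kg
In oz: 7.62364 / 0.0283495 = 268.916 oz

268.9 oz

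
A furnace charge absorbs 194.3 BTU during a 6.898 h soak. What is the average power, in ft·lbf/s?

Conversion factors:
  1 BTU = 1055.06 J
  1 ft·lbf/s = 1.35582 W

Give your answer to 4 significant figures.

194.3 BTU × 1055.06 = 204998 J
6.898 h × 3600 = 24832.8 s
P = E / t = 204998 J / 24832.8 s = 8.25513 W
8.25513 W ÷ (1.35582 W/ft·lbf/s) = 6.08866 ft·lbf/s

6.089 ft·lbf/s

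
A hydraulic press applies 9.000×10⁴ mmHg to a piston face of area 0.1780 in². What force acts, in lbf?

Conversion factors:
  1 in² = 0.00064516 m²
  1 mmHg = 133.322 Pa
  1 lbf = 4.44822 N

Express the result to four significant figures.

309.8 lbf

9.000×10⁴ mmHg × 133.322 → 1.1999×10⁷ Pa
0.1780 in² × 0.00064516 → 1.14838×10⁻⁴ m²
F = P × A = 1.1999×10⁷ Pa × 1.14838×10⁻⁴ m² = 1377.94 N
1377.94 N ÷ (4.44822 N/lbf) = 309.773 lbf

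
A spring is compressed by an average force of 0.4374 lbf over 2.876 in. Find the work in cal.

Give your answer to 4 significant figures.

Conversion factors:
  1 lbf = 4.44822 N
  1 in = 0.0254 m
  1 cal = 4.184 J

0.03397 cal

0.4374 lbf × 4.44822 → 1.94565 N
2.876 in × 0.0254 → 0.0730504 m
W = F × d = 1.94565 N × 0.0730504 m = 0.142131 J
0.142131 J ÷ (4.184 J/cal) = 0.0339701 cal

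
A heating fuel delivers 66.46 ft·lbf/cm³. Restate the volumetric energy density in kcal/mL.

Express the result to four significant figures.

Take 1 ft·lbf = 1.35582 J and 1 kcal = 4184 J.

66.46 ft·lbf/cm³ × 1.35582 J/ft·lbf ÷ 10⁻⁶ m³/cm³ = 9.01078×10⁷ J/m³
9.01078×10⁷ J/m³ ÷ 4184 J/kcal × 10⁻⁶ m³/mL = 0.0215363 kcal/mL

0.02154 kcal/mL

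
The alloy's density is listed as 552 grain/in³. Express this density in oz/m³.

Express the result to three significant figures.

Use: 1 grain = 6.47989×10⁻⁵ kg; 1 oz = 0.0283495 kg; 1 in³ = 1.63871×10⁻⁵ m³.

552 grain/in³ × 6.47989×10⁻⁵ kg/grain ÷ 1.63871×10⁻⁵ m³/in³ = 2182.75 kg/m³
2182.75 kg/m³ ÷ 0.0283495 kg/oz = 76994.3 oz/m³

7.70×10⁴ oz/m³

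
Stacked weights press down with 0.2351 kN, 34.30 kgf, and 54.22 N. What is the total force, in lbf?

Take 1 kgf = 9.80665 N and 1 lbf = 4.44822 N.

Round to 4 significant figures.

140.7 lbf

0.2351 kN × 1000 = 235.1 N
34.30 kgf × 9.80665 = 336.368 N
54.22 N (already N)
Sum: 235.1 + 336.368 + 54.22 = 625.688 N
In lbf: 625.688 / 4.44822 = 140.66 lbf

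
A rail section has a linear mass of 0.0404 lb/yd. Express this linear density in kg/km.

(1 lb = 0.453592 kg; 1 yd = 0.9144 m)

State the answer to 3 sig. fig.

0.0404 lb/yd × 0.453592 kg/lb ÷ 0.9144 m/yd = 0.0200406 kg/m
0.0200406 kg/m × 1000 m/km = 20.0406 kg/km

20.0 kg/km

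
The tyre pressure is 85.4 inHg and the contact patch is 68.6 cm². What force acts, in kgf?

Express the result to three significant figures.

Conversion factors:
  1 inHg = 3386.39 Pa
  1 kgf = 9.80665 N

85.4 inHg × 3386.39 → 289198 Pa
68.6 cm² × 0.0001 → 0.00686 m²
F = P × A = 289198 Pa × 0.00686 m² = 1983.9 N
1983.9 N ÷ (9.80665 N/kgf) = 202.301 kgf

202 kgf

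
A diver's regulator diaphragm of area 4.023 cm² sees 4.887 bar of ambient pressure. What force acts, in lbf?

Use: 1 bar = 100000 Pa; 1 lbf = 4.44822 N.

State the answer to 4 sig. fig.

44.20 lbf

4.887 bar × 100000 = 488700 Pa
4.023 cm² × 0.0001 = 4.023×10⁻⁴ m²
F = P × A = 488700 Pa × 4.023×10⁻⁴ m² = 196.604 N
196.604 N ÷ (4.44822 N/lbf) = 44.1984 lbf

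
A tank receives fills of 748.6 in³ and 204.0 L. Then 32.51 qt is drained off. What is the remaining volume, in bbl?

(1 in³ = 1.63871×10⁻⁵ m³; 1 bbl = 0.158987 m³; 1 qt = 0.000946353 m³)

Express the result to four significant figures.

1.167 bbl

748.6 in³ × 1.63871×10⁻⁵ = 0.0122674 m³
204.0 L × 0.001 = 0.204 m³
32.51 qt × 0.000946353 = 0.0307659 m³
Net: 0.0122674 + 0.204 − 0.0307659 = 0.185502 m³
In bbl: 0.185502 / 0.158987 = 1.16677 bbl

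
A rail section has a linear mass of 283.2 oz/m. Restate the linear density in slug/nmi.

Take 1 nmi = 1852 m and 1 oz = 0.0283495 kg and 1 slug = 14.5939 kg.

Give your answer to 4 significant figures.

283.2 oz/m × 0.0283495 kg/oz = 8.02858 kg/m
8.02858 kg/m ÷ 14.5939 kg/slug × 1852 m/nmi = 1018.85 slug/nmi

1019 slug/nmi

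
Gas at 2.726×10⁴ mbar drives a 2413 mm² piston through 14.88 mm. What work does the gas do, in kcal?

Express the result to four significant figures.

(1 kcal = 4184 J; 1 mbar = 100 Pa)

0.02339 kcal

2.726×10⁴ mbar → 2.726×10⁶ Pa
2413 mm² → 0.002413 m²
F = P × A = 2.726×10⁶ × 0.002413 = 6577.84 N
14.88 mm → 0.01488 m
W = F × d = 6577.84 × 0.01488 = 97.8783 J
In kcal: 97.8783 / 4184 = 0.0233935 kcal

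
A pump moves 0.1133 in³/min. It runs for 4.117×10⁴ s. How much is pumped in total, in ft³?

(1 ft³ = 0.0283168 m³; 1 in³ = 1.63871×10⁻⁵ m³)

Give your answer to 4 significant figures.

0.1133 in³/min → 3.09443×10⁻⁸ m³/s
V = Q × t = 3.09443×10⁻⁸ × 41170 = 0.00127398 m³
In ft³: 0.00127398 / 0.0283168 = 0.0449903 ft³

0.04499 ft³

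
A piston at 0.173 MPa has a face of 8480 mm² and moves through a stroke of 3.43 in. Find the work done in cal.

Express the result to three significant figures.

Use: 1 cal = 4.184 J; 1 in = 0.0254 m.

0.173 MPa → 173000 Pa
8480 mm² → 0.00848 m²
F = P × A = 173000 × 0.00848 = 1467.04 N
3.43 in → 0.087122 m
W = F × d = 1467.04 × 0.087122 = 127.811 J
In cal: 127.811 / 4.184 = 30.5476 cal

30.5 cal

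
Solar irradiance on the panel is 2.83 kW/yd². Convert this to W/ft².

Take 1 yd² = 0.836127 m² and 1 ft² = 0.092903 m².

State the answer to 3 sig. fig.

314 W/ft²

2.83 kW/yd² × 1000 W/kW ÷ 0.836127 m²/yd² = 3384.65 W/m²
3384.65 W/m² × 0.092903 m²/ft² = 314.444 W/ft²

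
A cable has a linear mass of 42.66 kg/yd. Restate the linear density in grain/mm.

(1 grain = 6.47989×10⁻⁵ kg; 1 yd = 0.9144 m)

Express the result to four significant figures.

42.66 kg/yd ÷ 0.9144 m/yd = 46.6535 kg/m
46.6535 kg/m ÷ 6.47989×10⁻⁵ kg/grain × 0.001 m/mm = 719.974 grain/mm

720.0 grain/mm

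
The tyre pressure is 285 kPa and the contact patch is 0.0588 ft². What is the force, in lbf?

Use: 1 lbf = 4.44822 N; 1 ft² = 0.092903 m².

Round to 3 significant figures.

350 lbf

285 kPa × 1000 = 285000 Pa
0.0588 ft² × 0.092903 = 0.0054627 m²
F = P × A = 285000 Pa × 0.0054627 m² = 1556.87 N
1556.87 N ÷ (4.44822 N/lbf) = 349.998 lbf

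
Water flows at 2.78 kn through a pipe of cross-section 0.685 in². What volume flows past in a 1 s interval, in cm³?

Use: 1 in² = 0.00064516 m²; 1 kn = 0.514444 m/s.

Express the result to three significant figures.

2.78 kn × 0.514444 → 1.43015 m/s
0.685 in² × 0.00064516 → 4.41935×10⁻⁴ m²
V = v × A × t = 1.43015 m/s × 4.41935×10⁻⁴ m² × 1 s = 6.32033×10⁻⁴ m³
6.32033×10⁻⁴ m³ ÷ (10⁻⁶ m³/cm³) = 632.033 cm³

632 cm³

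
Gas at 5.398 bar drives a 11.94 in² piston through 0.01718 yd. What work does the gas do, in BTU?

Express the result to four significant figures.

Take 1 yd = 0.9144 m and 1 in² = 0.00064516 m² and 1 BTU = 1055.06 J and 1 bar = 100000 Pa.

0.06191 BTU

5.398 bar → 539800 Pa
11.94 in² → 0.00770321 m²
F = P × A = 539800 × 0.00770321 = 4158.19 N
0.01718 yd → 0.0157094 m
W = F × d = 4158.19 × 0.0157094 = 65.3227 J
In BTU: 65.3227 / 1055.06 = 0.0619137 BTU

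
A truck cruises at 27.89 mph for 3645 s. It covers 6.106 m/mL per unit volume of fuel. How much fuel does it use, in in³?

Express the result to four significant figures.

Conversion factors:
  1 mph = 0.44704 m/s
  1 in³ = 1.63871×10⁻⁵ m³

27.89 mph → 12.4679 m/s
d = v × t = 12.4679 × 3645 = 45445.5 m
6.106 m/mL → 6.106×10⁶ m/m³
V = d / (distance per unit fuel) = 45445.5 / 6.106×10⁶ = 0.00744276 m³
In in³: 0.00744276 / 1.63871×10⁻⁵ = 454.184 in³

454.2 in³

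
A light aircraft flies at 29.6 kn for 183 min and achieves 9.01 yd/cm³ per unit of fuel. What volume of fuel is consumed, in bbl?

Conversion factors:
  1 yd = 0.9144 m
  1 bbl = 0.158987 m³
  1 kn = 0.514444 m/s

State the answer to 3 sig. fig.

0.128 bbl

29.6 kn → 15.2275 m/s
183 min → 10980 s
d = v × t = 15.2275 × 10980 = 167198 m
9.01 yd/cm³ → 8.23874×10⁶ m/m³
V = d / (distance per unit fuel) = 167198 / 8.23874×10⁶ = 0.0202941 m³
In bbl: 0.0202941 / 0.158987 = 0.127646 bbl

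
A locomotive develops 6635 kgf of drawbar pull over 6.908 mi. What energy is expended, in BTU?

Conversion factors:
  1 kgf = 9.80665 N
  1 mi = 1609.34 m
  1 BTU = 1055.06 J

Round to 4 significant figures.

6.856×10⁵ BTU

6635 kgf × 9.80665 → 65067.1 N
6.908 mi × 1609.34 → 11117.3 m
W = F × d = 65067.1 N × 11117.3 m = 7.2337×10⁸ J
7.2337×10⁸ J ÷ (1055.06 J/BTU) = 685620 BTU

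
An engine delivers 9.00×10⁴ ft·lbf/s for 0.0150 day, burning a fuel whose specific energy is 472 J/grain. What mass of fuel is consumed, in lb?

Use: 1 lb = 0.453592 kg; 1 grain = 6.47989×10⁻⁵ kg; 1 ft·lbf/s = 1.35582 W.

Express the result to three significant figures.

9.00×10⁴ ft·lbf/s → 122024 W
0.0150 day → 1296 s
E = P × t = 122024 × 1296 = 1.58143×10⁸ J
472 J/grain → 7.28407×10⁶ J/kg
m = E / e_s = 1.58143×10⁸ / 7.28407×10⁶ = 21.7108 kg
In lb: 21.7108 / 0.453592 = 47.8642 lb

47.9 lb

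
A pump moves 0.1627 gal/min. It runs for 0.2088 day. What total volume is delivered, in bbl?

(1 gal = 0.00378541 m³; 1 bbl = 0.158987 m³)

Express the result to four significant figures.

1.165 bbl

0.1627 gal/min → 1.02648×10⁻⁵ m³/s
0.2088 day → 18040.3 s
V = Q × t = 1.02648×10⁻⁵ × 18040.3 = 0.18518 m³
In bbl: 0.18518 / 0.158987 = 1.16475 bbl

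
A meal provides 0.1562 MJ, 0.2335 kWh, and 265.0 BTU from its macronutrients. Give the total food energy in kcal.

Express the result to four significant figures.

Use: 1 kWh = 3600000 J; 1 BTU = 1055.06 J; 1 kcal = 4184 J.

305.1 kcal

0.1562 MJ × 1000000 = 156200 J
0.2335 kWh × 3600000 = 840600 J
265.0 BTU × 1055.06 = 279591 J
Sum: 156200 + 840600 + 279591 = 1.27639×10⁶ J
In kcal: 1.27639×10⁶ / 4184 = 305.065 kcal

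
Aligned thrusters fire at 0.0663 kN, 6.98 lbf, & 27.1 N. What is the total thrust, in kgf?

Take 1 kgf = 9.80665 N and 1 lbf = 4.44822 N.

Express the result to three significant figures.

12.7 kgf

0.0663 kN × 1000 = 66.3 N
6.98 lbf × 4.44822 = 31.0486 N
27.1 N (already N)
Combined: 66.3 + 31.0486 + 27.1 = 124.449 N
In kgf: 124.449 / 9.80665 = 12.6903 kgf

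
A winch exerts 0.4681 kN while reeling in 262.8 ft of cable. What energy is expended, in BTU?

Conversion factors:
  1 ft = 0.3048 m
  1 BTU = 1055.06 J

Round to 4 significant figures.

35.54 BTU

0.4681 kN × 1000 → 468.1 N
262.8 ft × 0.3048 → 80.1014 m
W = F × d = 468.1 N × 80.1014 m = 37495.5 J
37495.5 J ÷ (1055.06 J/BTU) = 35.5387 BTU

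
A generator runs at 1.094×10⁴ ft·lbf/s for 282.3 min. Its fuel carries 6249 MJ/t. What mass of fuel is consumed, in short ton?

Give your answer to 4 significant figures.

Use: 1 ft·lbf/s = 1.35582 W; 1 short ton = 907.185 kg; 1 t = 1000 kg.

1.094×10⁴ ft·lbf/s → 14832.7 W
282.3 min → 16938 s
E = P × t = 14832.7 × 16938 = 2.51236×10⁸ J
6249 MJ/t → 6.249×10⁶ J/kg
m = E / e_s = 2.51236×10⁸ / 6.249×10⁶ = 40.2042 kg
In short ton: 40.2042 / 907.185 = 0.0443175 short ton

0.04432 short ton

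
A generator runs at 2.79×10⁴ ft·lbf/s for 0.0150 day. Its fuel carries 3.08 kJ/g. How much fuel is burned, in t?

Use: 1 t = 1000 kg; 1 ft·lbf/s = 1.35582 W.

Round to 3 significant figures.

2.79×10⁴ ft·lbf/s → 37827.4 W
0.0150 day → 1296 s
E = P × t = 37827.4 × 1296 = 4.90243×10⁷ J
3.08 kJ/g → 3.08×10⁶ J/kg
m = E / e_s = 4.90243×10⁷ / 3.08×10⁶ = 15.917 kg
In t: 15.917 / 1000 = 0.015917 t

0.0159 t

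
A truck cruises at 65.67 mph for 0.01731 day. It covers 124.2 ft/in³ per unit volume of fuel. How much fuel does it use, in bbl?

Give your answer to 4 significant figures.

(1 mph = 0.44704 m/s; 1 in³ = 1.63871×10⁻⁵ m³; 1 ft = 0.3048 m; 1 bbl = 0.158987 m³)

65.67 mph → 29.3571 m/s
0.01731 day → 1495.58 s
d = v × t = 29.3571 × 1495.58 = 43905.9 m
124.2 ft/in³ → 2.31012×10⁶ m/m³
V = d / (distance per unit fuel) = 43905.9 / 2.31012×10⁶ = 0.0190059 m³
In bbl: 0.0190059 / 0.158987 = 0.119544 bbl

0.1195 bbl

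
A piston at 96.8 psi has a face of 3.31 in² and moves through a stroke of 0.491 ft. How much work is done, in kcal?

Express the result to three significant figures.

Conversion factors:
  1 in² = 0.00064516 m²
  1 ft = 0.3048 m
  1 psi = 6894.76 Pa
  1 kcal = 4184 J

0.0510 kcal

96.8 psi → 667413 Pa
3.31 in² → 0.00213548 m²
F = P × A = 667413 × 0.00213548 = 1425.25 N
0.491 ft → 0.149657 m
W = F × d = 1425.25 × 0.149657 = 213.299 J
In kcal: 213.299 / 4184 = 0.0509797 kcal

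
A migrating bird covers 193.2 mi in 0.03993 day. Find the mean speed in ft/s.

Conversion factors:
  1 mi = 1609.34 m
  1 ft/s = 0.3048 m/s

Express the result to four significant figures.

193.2 mi × 1609.34 → 310924 m
0.03993 day × 86400 → 3449.95 s
v = d / t = 310924 m / 3449.95 s = 90.1242 m/s
90.1242 m/s ÷ (0.3048 m/s/ft/s) = 295.683 ft/s

295.7 ft/s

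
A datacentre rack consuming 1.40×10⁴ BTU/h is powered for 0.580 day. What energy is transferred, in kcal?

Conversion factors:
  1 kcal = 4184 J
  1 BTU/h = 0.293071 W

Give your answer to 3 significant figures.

4.91×10⁴ kcal

1.40×10⁴ BTU/h × 0.293071 → 4102.99 W
0.580 day × 86400 → 50112 s
E = P × t = 4102.99 W × 50112 s = 2.05609×10⁸ J
2.05609×10⁸ J ÷ (4184 J/kcal) = 49141.7 kcal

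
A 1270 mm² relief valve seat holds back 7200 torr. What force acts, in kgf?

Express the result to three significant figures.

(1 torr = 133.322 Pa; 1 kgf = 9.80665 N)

124 kgf

7200 torr × 133.322 → 959918 Pa
1270 mm² × 10⁻⁶ → 0.00127 m²
F = P × A = 959918 Pa × 0.00127 m² = 1219.1 N
1219.1 N ÷ (9.80665 N/kgf) = 124.314 kgf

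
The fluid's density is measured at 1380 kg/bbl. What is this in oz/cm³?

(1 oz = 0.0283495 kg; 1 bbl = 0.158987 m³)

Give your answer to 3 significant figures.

0.306 oz/cm³

1380 kg/bbl ÷ 0.158987 m³/bbl = 8679.95 kg/m³
8679.95 kg/m³ ÷ 0.0283495 kg/oz × 10⁻⁶ m³/cm³ = 0.306176 oz/cm³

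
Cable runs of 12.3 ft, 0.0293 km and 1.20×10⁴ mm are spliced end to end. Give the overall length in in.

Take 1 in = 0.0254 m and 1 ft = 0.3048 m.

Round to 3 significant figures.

12.3 ft × 0.3048 → 3.74904 m
0.0293 km × 1000 → 29.3 m
1.20×10⁴ mm × 0.001 → 12 m
Total: 3.74904 + 29.3 + 12 = 45.049 m
In in: 45.049 / 0.0254 = 1773.58 in

1770 in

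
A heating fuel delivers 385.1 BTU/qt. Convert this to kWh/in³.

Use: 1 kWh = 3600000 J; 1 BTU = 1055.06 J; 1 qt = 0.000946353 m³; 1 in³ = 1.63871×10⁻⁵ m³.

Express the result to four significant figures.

0.001954 kWh/in³

385.1 BTU/qt × 1055.06 J/BTU ÷ 0.000946353 m³/qt = 4.29336×10⁸ J/m³
4.29336×10⁸ J/m³ ÷ 3600000 J/kWh × 1.63871×10⁻⁵ m³/in³ = 0.00195433 kWh/in³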